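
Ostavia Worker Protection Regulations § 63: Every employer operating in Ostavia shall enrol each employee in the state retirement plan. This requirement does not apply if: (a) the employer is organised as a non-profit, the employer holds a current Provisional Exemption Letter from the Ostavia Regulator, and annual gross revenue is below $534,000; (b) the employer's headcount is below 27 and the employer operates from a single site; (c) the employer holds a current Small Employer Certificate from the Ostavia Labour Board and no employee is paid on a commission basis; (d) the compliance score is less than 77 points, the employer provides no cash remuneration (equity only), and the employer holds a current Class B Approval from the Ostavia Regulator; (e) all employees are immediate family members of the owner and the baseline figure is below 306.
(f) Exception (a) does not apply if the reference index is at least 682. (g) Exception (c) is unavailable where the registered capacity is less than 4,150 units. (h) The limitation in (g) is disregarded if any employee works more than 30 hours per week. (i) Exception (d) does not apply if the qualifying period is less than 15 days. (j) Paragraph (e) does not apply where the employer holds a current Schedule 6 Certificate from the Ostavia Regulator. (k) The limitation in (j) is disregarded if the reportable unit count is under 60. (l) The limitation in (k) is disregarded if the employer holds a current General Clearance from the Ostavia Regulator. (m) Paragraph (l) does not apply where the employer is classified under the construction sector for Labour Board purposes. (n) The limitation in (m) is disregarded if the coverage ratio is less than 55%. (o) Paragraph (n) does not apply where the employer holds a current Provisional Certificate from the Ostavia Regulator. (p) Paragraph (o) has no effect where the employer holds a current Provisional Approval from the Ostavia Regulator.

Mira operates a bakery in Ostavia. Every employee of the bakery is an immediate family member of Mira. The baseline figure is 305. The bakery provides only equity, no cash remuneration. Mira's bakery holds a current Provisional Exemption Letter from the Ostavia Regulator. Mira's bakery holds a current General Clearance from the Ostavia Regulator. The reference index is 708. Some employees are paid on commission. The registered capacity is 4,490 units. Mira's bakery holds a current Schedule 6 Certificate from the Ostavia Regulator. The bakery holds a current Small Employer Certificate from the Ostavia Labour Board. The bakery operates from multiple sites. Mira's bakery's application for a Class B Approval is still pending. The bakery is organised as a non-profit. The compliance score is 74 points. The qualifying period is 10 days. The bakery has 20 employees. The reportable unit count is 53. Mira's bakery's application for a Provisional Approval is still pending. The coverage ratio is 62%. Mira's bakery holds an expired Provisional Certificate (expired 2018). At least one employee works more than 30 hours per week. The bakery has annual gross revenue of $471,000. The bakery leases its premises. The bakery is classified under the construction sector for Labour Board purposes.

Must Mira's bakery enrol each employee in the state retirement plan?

No — exception (e) applies; Mira's bakery is not required to enrol each employee in the state retirement plan.

Exception (a) is satisfied on its face — the employer is a non-profit; a current Provisional Exemption Letter is held; annual gross revenue is $471,000, below the $534,000 limit. But applying paragraph (f): (f) is triggered — the reference index is 708, meeting the 682 threshold. (a) is therefore removed.
Exception (b) requires that the employer operates from a single site; but the employer operates from multiple sites, so (b) is unavailable.
Exception (c) fails — some employees are paid on commission.
Exception (d) does not apply: the Class B Approval is not current.
Exception (e) is satisfied on its face — every employee is an immediate family member; the baseline figure is 305, below the 306 limit. Applying paragraphs (j)–(p): (j) would limit (e) — a current Schedule 6 Certificate is held — but (k) sets (j) aside: (k) operates — the reportable unit count is 53, under the 60 limit. (l) would limit (k) — a current General Clearance is held — but (m) sets (l) aside: (m) operates against (l): the bakery is classified under the construction sector. (n) is inapplicable (the coverage ratio is 62%, not less than 55%), so (m) stands. Exception (e) stands.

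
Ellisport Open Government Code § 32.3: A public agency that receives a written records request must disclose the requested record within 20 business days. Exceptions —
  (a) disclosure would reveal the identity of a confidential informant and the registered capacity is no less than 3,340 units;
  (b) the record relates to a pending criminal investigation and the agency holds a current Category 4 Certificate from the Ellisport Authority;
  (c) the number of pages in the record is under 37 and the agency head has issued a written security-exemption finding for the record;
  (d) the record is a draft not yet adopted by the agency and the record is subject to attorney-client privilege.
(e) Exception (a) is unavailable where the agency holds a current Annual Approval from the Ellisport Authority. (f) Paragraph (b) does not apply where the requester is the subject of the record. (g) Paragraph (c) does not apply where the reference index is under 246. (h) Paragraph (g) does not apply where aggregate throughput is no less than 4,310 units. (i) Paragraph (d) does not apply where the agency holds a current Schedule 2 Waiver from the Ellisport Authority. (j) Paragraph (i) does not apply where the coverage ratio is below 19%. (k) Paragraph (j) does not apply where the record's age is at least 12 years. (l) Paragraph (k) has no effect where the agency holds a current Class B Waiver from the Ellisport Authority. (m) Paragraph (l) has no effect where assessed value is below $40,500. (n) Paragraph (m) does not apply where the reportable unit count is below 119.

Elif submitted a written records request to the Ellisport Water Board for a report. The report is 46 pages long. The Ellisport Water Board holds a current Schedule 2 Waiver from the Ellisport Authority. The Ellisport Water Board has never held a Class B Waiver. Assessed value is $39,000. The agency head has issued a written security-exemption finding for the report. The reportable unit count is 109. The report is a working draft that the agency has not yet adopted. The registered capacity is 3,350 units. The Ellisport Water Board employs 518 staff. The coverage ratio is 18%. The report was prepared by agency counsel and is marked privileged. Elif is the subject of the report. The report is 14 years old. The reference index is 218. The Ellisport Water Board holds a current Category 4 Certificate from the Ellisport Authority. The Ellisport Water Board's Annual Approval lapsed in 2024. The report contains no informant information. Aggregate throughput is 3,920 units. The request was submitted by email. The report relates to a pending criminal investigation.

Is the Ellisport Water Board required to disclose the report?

Yes — the Ellisport Water Board must disclose the report.

Exception (a) does not apply: the report contains no informant information.
Exception (b)'s conditions are all satisfied: the report relates to a pending investigation; a current Category 4 Certificate is held. But: (f) operates against (b): Elif is the subject of the report. (b) is therefore removed.
Exception (c) requires that the number of pages in the record is under 37; but the number of pages in the record is 46, not under 37, so (c) is unavailable.
All of (d)'s requirements are met (the report is an unadopted draft; the report is privileged). But: (i) operates against (d): a current Schedule 2 Waiver is held. (j) operates (the coverage ratio is 18%, below the 19% limit), but is displaced by (k): (k) is engaged — the record's age is 14 years, meeting the 12 years threshold. (l) is not engaged (there is no Class B Waiver in force), so (k) stands. (d) is therefore removed.
No exception applies. The general rule governs.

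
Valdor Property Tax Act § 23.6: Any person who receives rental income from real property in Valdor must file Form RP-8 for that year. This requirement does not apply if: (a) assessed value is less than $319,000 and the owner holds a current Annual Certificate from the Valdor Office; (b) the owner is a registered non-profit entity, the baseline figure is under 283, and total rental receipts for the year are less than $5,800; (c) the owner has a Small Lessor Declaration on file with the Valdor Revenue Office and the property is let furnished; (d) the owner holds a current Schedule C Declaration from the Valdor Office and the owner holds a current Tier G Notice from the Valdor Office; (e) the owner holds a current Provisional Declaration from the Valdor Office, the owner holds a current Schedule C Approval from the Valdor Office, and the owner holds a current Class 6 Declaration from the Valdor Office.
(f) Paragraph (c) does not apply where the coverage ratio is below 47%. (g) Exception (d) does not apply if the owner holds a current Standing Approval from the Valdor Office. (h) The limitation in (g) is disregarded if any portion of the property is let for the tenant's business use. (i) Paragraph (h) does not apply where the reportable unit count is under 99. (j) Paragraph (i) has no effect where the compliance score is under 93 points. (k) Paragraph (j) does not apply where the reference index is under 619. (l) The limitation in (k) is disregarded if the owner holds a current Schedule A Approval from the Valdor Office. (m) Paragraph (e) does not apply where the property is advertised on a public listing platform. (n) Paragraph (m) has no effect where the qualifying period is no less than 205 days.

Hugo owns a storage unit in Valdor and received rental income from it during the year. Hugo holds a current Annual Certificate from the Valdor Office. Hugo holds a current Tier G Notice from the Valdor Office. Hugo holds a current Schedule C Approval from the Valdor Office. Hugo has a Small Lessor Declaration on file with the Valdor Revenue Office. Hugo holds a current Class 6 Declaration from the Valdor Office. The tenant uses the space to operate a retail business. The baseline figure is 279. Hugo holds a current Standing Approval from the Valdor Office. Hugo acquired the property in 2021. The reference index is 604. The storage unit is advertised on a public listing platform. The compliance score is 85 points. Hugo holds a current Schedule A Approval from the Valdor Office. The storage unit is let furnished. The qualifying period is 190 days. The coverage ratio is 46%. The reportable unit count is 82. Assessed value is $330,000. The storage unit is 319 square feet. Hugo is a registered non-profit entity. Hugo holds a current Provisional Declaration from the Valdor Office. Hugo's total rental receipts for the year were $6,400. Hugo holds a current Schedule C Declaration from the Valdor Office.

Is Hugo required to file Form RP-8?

No — exception (d) applies; Hugo is not required to file Form RP-8.

Exception (a) fails — assessed value is $330,000, not less than $319,000.
Exception (b) requires that total rental receipts for the year are less than $5,800; but total rental receipts for the year are $6,400, not less than $5,800, so (b) is unavailable.
Exception (c)'s conditions are all satisfied: a Small Lessor Declaration is on file; the property is let furnished. Turning to paragraph (f): (f) operates against (c): the coverage ratio is 46%, below the 47% limit. (c) is therefore removed.
Exception (d): a current Schedule C Declaration is held; a current Tier G Notice is held — every condition holds. Applying paragraphs (g)–(l): (g) is engaged (a current Standing Approval is held), but is set aside by (h): (h) applies — the space is let for business use. (i) applies (the reportable unit count is 82, under the 99 limit), but yields to (j): (j) operates against (i): the compliance score is 85 points, under the 93 points limit. (k) is engaged (the reference index is 604, under the 619 limit), but is set aside by (l): (l) operates against (k): a current Schedule A Approval is held. (d) remains available.
All of (e)'s requirements are met (a current Provisional Declaration is held; a current Schedule C Approval is held; a current Class 6 Declaration is held). But: (m) operates against (e): the property is publicly advertised. (n), which would lift (m), is not triggered — the qualifying period is 190 days, short of 205 days. (e) is therefore removed.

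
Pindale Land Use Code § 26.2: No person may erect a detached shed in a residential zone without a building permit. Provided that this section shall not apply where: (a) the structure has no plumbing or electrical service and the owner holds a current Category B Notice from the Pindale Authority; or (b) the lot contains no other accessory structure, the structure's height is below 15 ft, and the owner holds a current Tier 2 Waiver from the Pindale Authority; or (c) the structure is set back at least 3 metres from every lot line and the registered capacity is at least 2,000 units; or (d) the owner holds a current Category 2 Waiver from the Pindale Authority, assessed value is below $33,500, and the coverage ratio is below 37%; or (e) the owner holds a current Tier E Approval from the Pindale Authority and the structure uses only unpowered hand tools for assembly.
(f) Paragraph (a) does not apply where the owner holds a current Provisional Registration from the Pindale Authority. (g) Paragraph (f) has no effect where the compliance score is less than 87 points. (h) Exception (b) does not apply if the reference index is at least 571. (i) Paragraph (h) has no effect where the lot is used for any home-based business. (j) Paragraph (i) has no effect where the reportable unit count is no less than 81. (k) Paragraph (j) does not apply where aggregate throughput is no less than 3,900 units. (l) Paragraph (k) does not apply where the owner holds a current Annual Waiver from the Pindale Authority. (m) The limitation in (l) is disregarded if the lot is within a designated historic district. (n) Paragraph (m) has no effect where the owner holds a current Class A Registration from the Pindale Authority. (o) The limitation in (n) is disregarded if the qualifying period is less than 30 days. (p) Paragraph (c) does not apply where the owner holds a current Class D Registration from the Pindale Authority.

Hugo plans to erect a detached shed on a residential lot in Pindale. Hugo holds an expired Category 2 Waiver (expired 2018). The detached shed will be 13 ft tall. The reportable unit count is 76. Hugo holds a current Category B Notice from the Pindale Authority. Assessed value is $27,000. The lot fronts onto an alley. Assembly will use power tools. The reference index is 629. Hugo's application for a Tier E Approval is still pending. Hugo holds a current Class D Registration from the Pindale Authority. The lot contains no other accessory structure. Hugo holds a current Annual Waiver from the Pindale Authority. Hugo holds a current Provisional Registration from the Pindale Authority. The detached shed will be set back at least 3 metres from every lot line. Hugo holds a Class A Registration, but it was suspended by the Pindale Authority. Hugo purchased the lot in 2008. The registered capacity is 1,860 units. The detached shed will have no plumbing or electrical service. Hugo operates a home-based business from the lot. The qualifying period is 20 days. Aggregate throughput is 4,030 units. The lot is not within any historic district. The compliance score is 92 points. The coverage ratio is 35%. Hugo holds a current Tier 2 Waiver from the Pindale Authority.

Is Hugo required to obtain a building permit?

No — exception (b) applies; Hugo does not need a building permit.

Exception (a): there is no plumbing or electrical service; a current Category B Notice is held — every condition holds. But applying paragraphs (f)–(g): (f) operates against (a): a current Provisional Registration is held. (g) is not triggered (the compliance score is 92 points, not less than 87 points), so (f) stands. Exception (a) does not apply.
Exception (b) is satisfied on its face — the lot has no other accessory structure; the structure's height is 13 ft, below the 15 ft limit; a current Tier 2 Waiver is held. Considering the limiting provisions: (h) operates (the reference index is 629, meeting the 571 threshold), but yields to (i): (i) is triggered — a home-based business operates on the lot. (j), which would lift (i), is not triggered — the reportable unit count is 76, short of 81. Exception (b) stands.
Exception (c) requires that the registered capacity is at least 2,000 units; but the registered capacity is 1,860 units, short of 2,000 units, so (c) is unavailable.
Exception (d) fails — the Category 2 Waiver is not current.
Exception (e) does not apply: the Tier E Approval is not current.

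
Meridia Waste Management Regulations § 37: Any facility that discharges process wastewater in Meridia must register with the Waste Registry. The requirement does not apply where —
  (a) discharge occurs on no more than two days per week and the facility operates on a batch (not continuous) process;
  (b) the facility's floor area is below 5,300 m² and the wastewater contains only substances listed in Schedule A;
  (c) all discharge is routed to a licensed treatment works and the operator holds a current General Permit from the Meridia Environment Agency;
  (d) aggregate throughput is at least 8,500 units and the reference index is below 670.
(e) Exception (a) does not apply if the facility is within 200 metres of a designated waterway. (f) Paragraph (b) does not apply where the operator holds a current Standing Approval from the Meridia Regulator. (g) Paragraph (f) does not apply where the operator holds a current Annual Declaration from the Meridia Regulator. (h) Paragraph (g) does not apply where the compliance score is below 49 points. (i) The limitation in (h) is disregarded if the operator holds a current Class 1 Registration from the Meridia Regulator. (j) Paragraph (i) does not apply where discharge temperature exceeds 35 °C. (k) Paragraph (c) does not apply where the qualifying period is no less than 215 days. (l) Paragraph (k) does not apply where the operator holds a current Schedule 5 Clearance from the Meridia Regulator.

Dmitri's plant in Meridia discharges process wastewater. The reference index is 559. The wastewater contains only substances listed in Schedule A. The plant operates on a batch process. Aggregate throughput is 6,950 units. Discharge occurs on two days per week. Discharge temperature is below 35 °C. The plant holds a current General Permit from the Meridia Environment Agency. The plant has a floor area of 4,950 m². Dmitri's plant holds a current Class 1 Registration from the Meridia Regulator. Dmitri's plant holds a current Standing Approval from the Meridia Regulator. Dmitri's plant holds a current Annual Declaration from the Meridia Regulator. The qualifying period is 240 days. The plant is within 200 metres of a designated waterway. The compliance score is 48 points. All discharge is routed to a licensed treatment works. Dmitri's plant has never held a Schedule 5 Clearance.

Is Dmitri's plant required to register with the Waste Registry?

No — exception (b) applies; Dmitri's plant is not required to register with the Waste Registry.

Exception (a) is satisfied on its face — discharge occurs on no more than two days per week; the facility operates on a batch process. But applying paragraph (e): (e) operates against (a): the plant is within 200 m of a designated waterway. So (a) is unavailable.
Exception (b) is satisfied on its face — the facility's floor area is 4,950 m², below the 5,300 m² limit; the wastewater is Schedule-A-only. As to paragraphs (f)–(j): (f) would limit (b) — a current Standing Approval is held — but (g) sets (f) aside: (g) operates against (f): a current Annual Declaration is held. (h) applies (the compliance score is 48 points, below the 49 points limit), but is displaced by (i): (i) operates against (h): a current Class 1 Registration is held. (j), which would lift (i), does not operate here — discharge temperature is below 35 °C. Exception (b) stands.
Exception (c): discharge is routed to a licensed treatment works; a current General Permit is held — every condition holds. But: (k) applies — the qualifying period is 240 days, meeting the 215 days threshold. (l), which would lift (k), is not triggered — the Schedule 5 Clearance is not current. Exception (c) does not apply.
Exception (d) does not apply: aggregate throughput is 6,950 units, short of 8,500 units.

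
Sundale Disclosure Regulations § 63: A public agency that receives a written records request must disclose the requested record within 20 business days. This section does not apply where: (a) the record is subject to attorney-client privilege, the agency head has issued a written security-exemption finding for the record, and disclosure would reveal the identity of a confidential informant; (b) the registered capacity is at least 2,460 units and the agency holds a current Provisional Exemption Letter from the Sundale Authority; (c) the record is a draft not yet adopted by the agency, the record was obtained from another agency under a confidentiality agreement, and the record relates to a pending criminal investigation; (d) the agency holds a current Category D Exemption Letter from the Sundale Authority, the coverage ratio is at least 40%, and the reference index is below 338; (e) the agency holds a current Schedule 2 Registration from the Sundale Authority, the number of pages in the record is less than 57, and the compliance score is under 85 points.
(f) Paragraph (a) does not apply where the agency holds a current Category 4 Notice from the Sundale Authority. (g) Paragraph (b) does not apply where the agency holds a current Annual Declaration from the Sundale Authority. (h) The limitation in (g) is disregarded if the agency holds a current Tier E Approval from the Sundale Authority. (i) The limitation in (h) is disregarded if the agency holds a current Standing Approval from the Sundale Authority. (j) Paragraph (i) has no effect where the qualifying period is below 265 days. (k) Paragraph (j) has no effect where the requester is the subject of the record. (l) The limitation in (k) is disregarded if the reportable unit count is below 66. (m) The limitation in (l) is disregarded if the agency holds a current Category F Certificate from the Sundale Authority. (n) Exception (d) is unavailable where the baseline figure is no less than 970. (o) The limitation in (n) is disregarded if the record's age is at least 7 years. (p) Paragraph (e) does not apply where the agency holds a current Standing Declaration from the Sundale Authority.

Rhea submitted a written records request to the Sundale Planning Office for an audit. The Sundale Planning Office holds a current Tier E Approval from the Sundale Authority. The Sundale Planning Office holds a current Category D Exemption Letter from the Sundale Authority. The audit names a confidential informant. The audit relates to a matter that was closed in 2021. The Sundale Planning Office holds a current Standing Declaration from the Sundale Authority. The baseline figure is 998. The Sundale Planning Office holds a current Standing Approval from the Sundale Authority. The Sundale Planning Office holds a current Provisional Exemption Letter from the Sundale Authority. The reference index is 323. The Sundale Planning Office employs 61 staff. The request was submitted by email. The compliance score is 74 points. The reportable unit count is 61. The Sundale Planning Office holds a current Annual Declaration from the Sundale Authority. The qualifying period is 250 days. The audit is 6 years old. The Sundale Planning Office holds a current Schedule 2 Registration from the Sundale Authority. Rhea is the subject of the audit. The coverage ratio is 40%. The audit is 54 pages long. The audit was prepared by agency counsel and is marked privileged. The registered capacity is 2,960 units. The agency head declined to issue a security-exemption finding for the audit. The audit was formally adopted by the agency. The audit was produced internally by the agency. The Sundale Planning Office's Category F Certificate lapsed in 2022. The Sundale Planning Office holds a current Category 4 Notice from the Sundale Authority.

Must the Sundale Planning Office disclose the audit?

Exception (a) does not apply: the agency head declined to issue a security-exemption finding.
Exception (b): the registered capacity is 2,960 units, meeting the 2,460 units threshold; a current Provisional Exemption Letter is held — every condition holds. Considering the limiting provisions: (g) would limit (b) — a current Annual Declaration is held — but (h) sets (g) aside: (h) applies — a current Tier E Approval is held. (i) is triggered (a current Standing Approval is held), but is overridden by (j): (j) operates against (i): the qualifying period is 250 days, below the 265 days limit. (k) would limit (j) — Rhea is the subject of the audit — but (l) sets (k) aside: (l) operates against (k): the reportable unit count is 61, below the 66 limit. (m), which would lift (l), does not operate here — no current Category F Certificate is held. Exception (b) stands.
Exception (c) requires that the record is a draft not yet adopted by the agency; but the audit has been formally adopted, so (c) is unavailable.
All of (d)'s requirements are met (a current Category D Exemption Letter is held; the coverage ratio is 40%, meeting the 40% threshold; the reference index is 323, below the 338 limit). But applying paragraphs (n)–(o): (n) is triggered — the baseline figure is 998, meeting the 970 threshold. (o) is inapplicable (the record's age is 6 years, short of 7 years), so (n) stands. So (d) is unavailable.
Exception (e): a current Schedule 2 Registration is held; the number of pages in the record is 54, less than the 57 limit; the compliance score is 74 points, under the 85 points limit — every condition holds. But: (p) operates against (e): a current Standing Declaration is held. Exception (e) does not apply.

No — exception (b) applies; the Sundale Planning Office is not required to disclose the audit.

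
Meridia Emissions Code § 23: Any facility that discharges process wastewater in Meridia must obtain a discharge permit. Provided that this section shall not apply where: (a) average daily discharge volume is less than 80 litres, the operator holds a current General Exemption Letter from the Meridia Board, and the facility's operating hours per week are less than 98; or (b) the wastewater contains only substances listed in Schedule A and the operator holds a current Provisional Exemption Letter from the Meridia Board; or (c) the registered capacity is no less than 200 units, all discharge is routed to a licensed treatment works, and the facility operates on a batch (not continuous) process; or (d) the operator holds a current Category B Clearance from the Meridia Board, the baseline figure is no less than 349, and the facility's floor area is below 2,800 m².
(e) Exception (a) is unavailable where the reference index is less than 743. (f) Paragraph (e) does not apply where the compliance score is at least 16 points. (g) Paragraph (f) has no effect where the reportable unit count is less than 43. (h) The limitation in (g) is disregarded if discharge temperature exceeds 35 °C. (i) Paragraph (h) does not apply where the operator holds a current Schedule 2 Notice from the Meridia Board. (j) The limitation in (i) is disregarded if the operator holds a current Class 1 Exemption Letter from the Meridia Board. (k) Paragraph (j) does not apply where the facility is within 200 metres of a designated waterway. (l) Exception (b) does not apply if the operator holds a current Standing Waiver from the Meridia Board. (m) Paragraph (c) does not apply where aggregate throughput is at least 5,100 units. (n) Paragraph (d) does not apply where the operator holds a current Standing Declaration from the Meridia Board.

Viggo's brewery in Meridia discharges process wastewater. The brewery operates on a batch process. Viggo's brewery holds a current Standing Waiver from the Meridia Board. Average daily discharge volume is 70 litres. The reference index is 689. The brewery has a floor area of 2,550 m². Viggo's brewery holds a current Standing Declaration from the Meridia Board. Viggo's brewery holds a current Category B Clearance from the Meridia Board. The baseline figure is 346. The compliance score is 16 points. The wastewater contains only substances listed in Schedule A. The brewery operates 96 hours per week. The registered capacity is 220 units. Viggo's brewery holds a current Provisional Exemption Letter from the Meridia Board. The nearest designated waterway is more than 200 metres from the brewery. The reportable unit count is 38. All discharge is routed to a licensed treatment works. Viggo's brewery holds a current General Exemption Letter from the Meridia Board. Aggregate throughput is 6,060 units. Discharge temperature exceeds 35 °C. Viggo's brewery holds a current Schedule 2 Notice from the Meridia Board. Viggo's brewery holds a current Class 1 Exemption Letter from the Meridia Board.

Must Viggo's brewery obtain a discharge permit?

No — exception (a) applies; Viggo's brewery is not required to obtain a discharge permit.

Exception (a): average daily discharge volume is 70 litres, less than the 80 litres limit; a current General Exemption Letter is held; the facility's operating hours per week are 96, less than the 98 limit — every condition holds. Considering the limiting provisions: (e) is triggered (the reference index is 689, less than the 743 limit), but is displaced by (f): (f) operates against (e): the compliance score is 16 points, meeting the 16 points threshold. (g) would limit (f) — the reportable unit count is 38, less than the 43 limit — but (h) sets (g) aside: (h) applies — discharge temperature exceeds 35 °C. (i) operates (a current Schedule 2 Notice is held), but is displaced by (j): (j) is triggered — a current Class 1 Exemption Letter is held. (k), which would lift (j), does not operate here — the brewery is more than 200 m from any designated waterway. Exception (a) stands.
Exception (b): the wastewater is Schedule-A-only; a current Provisional Exemption Letter is held — every condition holds. But: (l) operates against (b): a current Standing Waiver is held. So (b) is unavailable.
Exception (c) is satisfied on its face — the registered capacity is 220 units, meeting the 200 units threshold; discharge is routed to a licensed treatment works; the facility operates on a batch process. But: (m) is engaged — aggregate throughput is 6,060 units, meeting the 5,100 units threshold. Exception (c) does not apply.
Exception (d) fails — the baseline figure is 346, short of 349.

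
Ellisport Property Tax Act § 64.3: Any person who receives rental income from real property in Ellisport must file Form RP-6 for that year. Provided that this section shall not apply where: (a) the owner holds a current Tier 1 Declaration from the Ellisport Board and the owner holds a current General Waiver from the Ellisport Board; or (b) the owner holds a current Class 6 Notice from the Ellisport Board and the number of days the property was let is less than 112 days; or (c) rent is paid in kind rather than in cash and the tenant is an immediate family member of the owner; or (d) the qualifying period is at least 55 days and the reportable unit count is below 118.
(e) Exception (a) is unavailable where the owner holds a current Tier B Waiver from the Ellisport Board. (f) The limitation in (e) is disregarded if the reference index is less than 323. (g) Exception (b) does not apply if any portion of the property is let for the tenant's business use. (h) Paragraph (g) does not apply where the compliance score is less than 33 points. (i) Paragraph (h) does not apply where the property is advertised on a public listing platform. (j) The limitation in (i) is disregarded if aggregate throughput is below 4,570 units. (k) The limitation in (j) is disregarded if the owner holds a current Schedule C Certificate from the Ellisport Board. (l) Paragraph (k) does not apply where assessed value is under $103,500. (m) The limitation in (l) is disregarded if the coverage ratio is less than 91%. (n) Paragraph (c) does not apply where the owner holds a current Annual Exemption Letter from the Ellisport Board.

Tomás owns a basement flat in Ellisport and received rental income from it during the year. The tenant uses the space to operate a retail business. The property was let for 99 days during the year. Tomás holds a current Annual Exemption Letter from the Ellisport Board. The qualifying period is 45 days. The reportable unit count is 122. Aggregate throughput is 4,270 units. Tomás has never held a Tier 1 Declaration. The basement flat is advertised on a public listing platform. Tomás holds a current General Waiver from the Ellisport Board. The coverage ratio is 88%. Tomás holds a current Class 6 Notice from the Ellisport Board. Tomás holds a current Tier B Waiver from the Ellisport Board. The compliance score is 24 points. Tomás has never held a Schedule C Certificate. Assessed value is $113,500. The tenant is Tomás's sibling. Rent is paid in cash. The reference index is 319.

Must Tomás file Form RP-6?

Exception (a) fails — there is no Tier 1 Declaration in force.
Exception (b)'s conditions are all satisfied: a current Class 6 Notice is held; the number of days the property was let is 99 days, less than the 112 days limit. Under paragraphs (g)–(m): (g) is engaged (the space is let for business use), but is overridden by (h): (h) operates against (g): the compliance score is 24 points, less than the 33 points limit. (i) is engaged (the property is publicly advertised), but is displaced by (j): (j) operates against (i): aggregate throughput is 4,270 units, below the 4,570 units limit. (k) is inapplicable (no current Schedule C Certificate is held), so (j) stands. Exception (b) stands.
Exception (c) requires that rent is paid in kind rather than in cash; but rent is paid in cash, so (c) is unavailable.
Exception (d) requires that the qualifying period is at least 55 days; but the qualifying period is 45 days, short of 55 days, so (d) is unavailable.

No — exception (b) applies; Tomás is not required to file Form RP-6.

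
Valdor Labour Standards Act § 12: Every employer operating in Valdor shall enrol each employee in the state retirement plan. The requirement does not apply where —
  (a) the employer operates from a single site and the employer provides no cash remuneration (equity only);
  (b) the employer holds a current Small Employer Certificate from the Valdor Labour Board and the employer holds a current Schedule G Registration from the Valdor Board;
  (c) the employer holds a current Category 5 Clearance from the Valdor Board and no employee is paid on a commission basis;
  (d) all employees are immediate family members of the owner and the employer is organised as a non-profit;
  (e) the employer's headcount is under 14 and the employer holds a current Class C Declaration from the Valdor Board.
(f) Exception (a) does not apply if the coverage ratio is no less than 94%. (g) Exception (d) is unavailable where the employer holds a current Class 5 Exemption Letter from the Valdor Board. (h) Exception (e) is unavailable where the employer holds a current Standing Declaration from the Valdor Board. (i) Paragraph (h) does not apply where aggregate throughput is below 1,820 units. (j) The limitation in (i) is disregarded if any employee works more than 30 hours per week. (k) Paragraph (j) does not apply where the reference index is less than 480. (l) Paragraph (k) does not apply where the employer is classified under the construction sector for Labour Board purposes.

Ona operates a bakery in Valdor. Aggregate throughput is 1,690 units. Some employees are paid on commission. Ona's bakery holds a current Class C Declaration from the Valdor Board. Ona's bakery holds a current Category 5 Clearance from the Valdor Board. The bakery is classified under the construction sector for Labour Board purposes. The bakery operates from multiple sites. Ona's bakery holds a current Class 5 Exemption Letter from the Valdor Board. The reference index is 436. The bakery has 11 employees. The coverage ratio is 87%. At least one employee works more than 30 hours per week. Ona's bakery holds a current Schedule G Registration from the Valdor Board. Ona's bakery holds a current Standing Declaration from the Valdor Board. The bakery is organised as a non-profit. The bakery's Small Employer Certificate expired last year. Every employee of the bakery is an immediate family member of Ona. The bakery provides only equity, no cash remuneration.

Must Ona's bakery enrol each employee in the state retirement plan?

Yes — Ona's bakery must enrol each employee in the state retirement plan.

Exception (a) fails — the employer operates from multiple sites.
Exception (b) fails — the Small Employer Certificate has expired.
Exception (c) does not apply: some employees are paid on commission.
Exception (d)'s conditions are all satisfied: every employee is an immediate family member; the employer is a non-profit. But: (g) operates against (d): a current Class 5 Exemption Letter is held. (d) is therefore removed.
Exception (e): the employer's headcount is 11, under the 14 limit; a current Class C Declaration is held — every condition holds. But: (h) is triggered — a current Standing Declaration is held. (i) applies (aggregate throughput is 1,690 units, below the 1,820 units limit), but is overridden by (j): (j) is triggered — at least one employee exceeds 30 hours/week. (k) would limit (j) — the reference index is 436, less than the 480 limit — but (l) sets (k) aside: (l) applies — the bakery is classified under the construction sector. (e) is therefore removed.
No exception displaces § 12.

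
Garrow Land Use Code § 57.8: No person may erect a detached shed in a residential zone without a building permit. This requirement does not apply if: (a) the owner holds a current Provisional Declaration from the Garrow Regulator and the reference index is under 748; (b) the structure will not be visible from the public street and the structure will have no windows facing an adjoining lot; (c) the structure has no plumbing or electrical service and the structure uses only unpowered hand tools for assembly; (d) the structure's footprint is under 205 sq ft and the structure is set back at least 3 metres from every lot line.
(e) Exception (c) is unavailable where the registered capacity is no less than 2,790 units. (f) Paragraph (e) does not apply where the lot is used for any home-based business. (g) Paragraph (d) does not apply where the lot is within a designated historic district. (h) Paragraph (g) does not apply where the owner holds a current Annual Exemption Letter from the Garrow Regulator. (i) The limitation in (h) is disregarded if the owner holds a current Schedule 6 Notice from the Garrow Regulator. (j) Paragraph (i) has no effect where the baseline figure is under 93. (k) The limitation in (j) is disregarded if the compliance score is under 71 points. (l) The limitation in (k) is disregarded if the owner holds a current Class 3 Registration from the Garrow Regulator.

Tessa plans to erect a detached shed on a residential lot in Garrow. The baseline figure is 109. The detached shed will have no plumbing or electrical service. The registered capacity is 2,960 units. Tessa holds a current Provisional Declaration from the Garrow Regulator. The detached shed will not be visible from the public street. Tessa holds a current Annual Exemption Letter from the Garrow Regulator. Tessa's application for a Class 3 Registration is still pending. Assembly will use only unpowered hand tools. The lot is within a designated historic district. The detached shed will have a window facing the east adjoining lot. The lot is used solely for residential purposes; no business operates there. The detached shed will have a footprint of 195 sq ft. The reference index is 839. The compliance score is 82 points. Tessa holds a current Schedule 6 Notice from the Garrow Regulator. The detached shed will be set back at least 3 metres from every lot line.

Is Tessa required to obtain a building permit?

Exception (a) fails — the reference index is 839, not under 748.
Exception (b) fails — a window faces an adjoining lot.
Exception (c)'s conditions are all satisfied: there is no plumbing or electrical service; assembly uses only hand tools. Turning to paragraphs (e)–(f): (e) applies — the registered capacity is 2,960 units, meeting the 2,790 units threshold. (f), which would lift (e), is inapplicable — the lot is solely residential. (c) is therefore removed.
All of (d)'s requirements are met (the structure's footprint is 195 sq ft, under the 205 sq ft limit; the setback is at least 3 m on every side). Turning to paragraphs (g)–(l): (g) is engaged — the lot is in a historic district. (h) would limit (g) — a current Annual Exemption Letter is held — but (i) sets (h) aside: (i) operates against (h): a current Schedule 6 Notice is held. (j) does not operate here (the baseline figure is 109, not under 93), so (i) stands. (d) is therefore removed.
Every exception is unavailable, so the rule governs.

Yes — Tessa must obtain a building permit.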